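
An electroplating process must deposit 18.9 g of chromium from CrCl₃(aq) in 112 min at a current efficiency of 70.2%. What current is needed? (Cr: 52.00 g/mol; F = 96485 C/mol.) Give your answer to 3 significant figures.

22.3 A

n(Cr) = 18.9 / 52.00 = 0.3635 mol
Cr³⁺ + 3e⁻ → Cr, so n(e⁻) = 3 × 0.3635 = 1.091 mol
Q = 1.091 × 96485 / 0.702 = 1.500×10^5 C
I = Q / t = 1.500×10^5 / 6720 s = 22.3 A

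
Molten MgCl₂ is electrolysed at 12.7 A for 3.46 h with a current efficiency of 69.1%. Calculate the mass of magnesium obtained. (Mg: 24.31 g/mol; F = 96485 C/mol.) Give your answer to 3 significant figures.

Q = 12.7 × 12456 = 1.582×10^5 C
n(e⁻) = 1.582×10^5 / 96485 = 1.640 mol
Mg²⁺ + 2e⁻ → Mg, so theoretical m(Mg) = 0.8200 × 24.31 = 19.93 g
Actual mass = 69.1% × 19.93 = 13.8 g

13.8 g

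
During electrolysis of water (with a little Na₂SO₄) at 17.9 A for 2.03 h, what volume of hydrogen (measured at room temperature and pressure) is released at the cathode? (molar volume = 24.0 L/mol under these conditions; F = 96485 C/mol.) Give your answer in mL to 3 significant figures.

16300 mL

Charge passed = 17.9 × 7308 = 1.308×10^5 C
n(e⁻) = Q/F = 1.308×10^5/96485 = 1.356 mol
2H⁺ + 2e⁻ → H₂, so n(H₂) = 1.356 / 2 = 0.6780 mol
V = 0.6780 × 24.0 = 16.27 L
= 16300 mL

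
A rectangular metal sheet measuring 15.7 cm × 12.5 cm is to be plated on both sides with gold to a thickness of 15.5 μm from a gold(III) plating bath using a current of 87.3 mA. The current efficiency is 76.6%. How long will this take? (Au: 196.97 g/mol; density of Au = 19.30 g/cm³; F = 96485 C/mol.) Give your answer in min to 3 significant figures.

Plated area = 2 × 15.7 × 12.5 = 392.5 cm²
Volume = 392.5 × 15.5×10⁻⁴ cm = 0.6084 cm³
m(Au) = 0.6084 × 19.30 = 11.74 g
n(Au) = 11.74 / 196.97 = 0.05960 mol; n(e⁻) = 3 × 0.05960 = 0.1788 mol
Q = 0.1788 × 96485 / 0.766 = 22520 C
t = 22520 / 0.0873 = 2.580×10^5 s = 4300 min

4300 min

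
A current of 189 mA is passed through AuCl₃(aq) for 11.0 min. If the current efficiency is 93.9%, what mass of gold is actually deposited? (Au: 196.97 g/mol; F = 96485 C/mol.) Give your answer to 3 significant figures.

0.0797 g

Q = 0.189 × 660 = 124.7 C
n(e⁻) = 124.7 / 96485 = 0.001292 mol
Au³⁺ + 3e⁻ → Au, so theoretical m(Au) = 4.307×10^-4 × 196.97 = 0.08483 g
Actual mass = 93.9% × 0.08483 = 0.0797 g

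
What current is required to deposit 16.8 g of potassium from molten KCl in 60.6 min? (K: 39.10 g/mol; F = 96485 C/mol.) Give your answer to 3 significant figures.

n(K) = 16.8 / 39.10 = 0.4297 mol
K⁺ + e⁻ → K, so n(e⁻) = 0.4297 mol
Q = 0.4297 × 96485 = 41460 C
I = Q / t = 41460 / 3636 s = 11.4 A

11.4 A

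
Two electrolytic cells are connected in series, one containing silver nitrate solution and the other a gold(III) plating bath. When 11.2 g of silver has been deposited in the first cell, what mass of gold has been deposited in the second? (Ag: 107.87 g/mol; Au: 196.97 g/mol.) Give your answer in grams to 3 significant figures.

6.82 g

n(Ag) = 11.2 / 107.87 = 0.1038 mol
Ag⁺ + e⁻ → Ag, so n(e⁻) = 0.1038 mol
Same current for the same time ⇒ same n(e⁻) = 0.1038 mol in both cells.
Au³⁺ + 3e⁻ → Au, so n(Au) = 0.1038 / 3 = 0.03460 mol
m(Au) = 0.03460 × 196.97 = 6.82 g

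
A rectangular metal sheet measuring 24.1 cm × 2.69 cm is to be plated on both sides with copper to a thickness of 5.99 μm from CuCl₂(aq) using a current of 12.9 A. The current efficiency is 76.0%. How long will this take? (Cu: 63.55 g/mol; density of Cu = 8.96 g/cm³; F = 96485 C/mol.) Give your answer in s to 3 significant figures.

Plated area = 2 × 24.1 × 2.69 = 129.7 cm²
Volume = 129.7 × 5.99×10⁻⁴ cm = 0.07769 cm³
m(Cu) = 0.07769 × 8.96 = 0.6961 g
n(Cu) = 0.6961 / 63.55 = 0.01095 mol; n(e⁻) = 2 × 0.01095 = 0.02190 mol
Q = 0.02190 × 96485 / 0.760 = 2780 C
t = 2780 / 12.9 = 215.5 s

216 s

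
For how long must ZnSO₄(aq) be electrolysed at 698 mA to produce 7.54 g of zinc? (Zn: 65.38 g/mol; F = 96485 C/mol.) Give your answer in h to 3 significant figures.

8.86 h

n(Zn) = 7.54 / 65.38 = 0.1153 mol
Zn²⁺ + 2e⁻ → Zn, so n(e⁻) = 2 × 0.1153 = 0.2306 mol
Q = 0.2306 × 96485 = 22250 C
t = Q / I = 22250 / 0.698 = 31880 s = 8.86 h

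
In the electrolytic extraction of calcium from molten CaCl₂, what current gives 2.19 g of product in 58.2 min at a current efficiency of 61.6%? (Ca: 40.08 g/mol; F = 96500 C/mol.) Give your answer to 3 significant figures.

4.90 A

n(Ca) = 2.19 / 40.08 = 0.05464 mol
Ca²⁺ + 2e⁻ → Ca, so n(e⁻) = 2 × 0.05464 = 0.1093 mol
Q = 0.1093 × 96500 / 0.616 = 17120 C
I = Q / t = 17120 / 3492 s = 4.90 A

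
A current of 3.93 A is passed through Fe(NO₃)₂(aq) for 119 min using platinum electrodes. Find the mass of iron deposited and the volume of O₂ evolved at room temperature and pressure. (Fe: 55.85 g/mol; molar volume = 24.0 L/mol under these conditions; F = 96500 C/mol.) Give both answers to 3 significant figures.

8.12 g Fe; 1.74 L O₂

Q = 3.93 × 7140 = 28060 C; n(e⁻) = 28060 / 96500 = 0.2908 mol
Cathode: Fe²⁺ + 2e⁻ → Fe → n(Fe) = 0.2908/2 = 0.1454 mol → 8.12 g
Anode: 2H₂O → O₂ + 4H⁺ + 4e⁻ → n(O₂) = 0.2908/4 = 0.07270 mol → 1.74 L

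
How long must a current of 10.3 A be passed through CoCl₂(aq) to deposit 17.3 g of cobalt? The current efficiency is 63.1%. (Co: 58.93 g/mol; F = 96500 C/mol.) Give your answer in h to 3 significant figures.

n(Co) = 17.3 / 58.93 = 0.2936 mol
Co²⁺ + 2e⁻ → Co, so n(e⁻) = 2 × 0.2936 = 0.5872 mol
Q = 0.5872 × 96500 / 0.631 = 89800 C
t = Q / I = 89800 / 10.3 = 8718 s = 2.42 h

2.42 h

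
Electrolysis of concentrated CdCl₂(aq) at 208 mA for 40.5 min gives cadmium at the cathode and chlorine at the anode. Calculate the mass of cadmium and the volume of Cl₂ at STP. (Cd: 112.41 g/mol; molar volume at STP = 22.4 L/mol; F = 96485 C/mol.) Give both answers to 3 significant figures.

Q = 0.208 × 2430 = 505.4 C; n(e⁻) = 505.4 / 96485 = 0.005238 mol
Cathode: Cd²⁺ + 2e⁻ → Cd → n(Cd) = 0.005238/2 = 0.002619 mol → 0.294 g
Anode: 2Cl⁻ → Cl₂ + 2e⁻ → n(Cl₂) = 0.005238/2 = 0.002619 mol → 0.0587 L

0.294 g Cd; 0.0587 L Cl₂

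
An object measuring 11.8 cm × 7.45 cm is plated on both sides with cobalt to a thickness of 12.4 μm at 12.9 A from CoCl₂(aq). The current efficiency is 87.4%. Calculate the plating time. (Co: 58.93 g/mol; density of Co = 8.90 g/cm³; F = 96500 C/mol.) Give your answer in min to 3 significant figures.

9.39 min

Plated area = 2 × 11.8 × 7.45 = 175.8 cm²
Volume = 175.8 × 12.4×10⁻⁴ cm = 0.2180 cm³
m(Co) = 0.2180 × 8.90 = 1.940 g
n(Co) = 1.940 / 58.93 = 0.03292 mol; n(e⁻) = 2 × 0.03292 = 0.06584 mol
Q = 0.06584 × 96500 / 0.874 = 7270 C
t = 7270 / 12.9 = 563.6 s = 9.39 min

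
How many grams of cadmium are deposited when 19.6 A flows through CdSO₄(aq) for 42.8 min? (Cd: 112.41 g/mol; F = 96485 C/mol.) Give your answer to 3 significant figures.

Q = It = 19.6 × 2568 = 50330 C
Moles of electrons = 50330 / 96485 = 0.5216 mol
Cd²⁺ + 2e⁻ → Cd, so n(Cd) = 0.5216 / 2 = 0.2608 mol
m = 0.2608 × 112.41 = 29.3 g

29.3 g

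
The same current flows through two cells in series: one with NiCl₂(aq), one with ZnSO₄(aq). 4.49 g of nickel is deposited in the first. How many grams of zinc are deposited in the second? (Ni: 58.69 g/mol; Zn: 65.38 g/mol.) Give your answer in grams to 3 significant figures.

5.00 g

n(Ni) = 4.49 / 58.69 = 0.07650 mol
Ni²⁺ + 2e⁻ → Ni, so n(e⁻) = 2 × 0.07650 = 0.1530 mol
The cells are in series, so the same charge (and hence the same n(e⁻) = 0.1530 mol) passes through both.
Zn²⁺ + 2e⁻ → Zn, so n(Zn) = 0.1530 / 2 = 0.07650 mol
m(Zn) = 0.07650 × 65.38 = 5.00 g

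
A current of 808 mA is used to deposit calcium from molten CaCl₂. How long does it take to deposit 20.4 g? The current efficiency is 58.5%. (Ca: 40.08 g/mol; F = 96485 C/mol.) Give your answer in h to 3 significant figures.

57.7 h

n(Ca) = 20.4 / 40.08 = 0.5090 mol
Ca²⁺ + 2e⁻ → Ca, so n(e⁻) = 2 × 0.5090 = 1.018 mol
Q = 1.018 × 96485 / 0.585 = 1.679×10^5 C
t = Q / I = 1.679×10^5 / 0.808 = 2.078×10^5 s = 57.7 h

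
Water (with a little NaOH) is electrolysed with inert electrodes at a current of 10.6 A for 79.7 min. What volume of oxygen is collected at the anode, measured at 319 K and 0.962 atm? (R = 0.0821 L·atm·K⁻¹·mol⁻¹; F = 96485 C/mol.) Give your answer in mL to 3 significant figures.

3580 mL

Charge passed = 10.6 × 4782 = 50690 C
n(e⁻) = Q/F = 50690/96485 = 0.5254 mol
2H₂O → O₂ + 4H⁺ + 4e⁻, so n(O₂) = 0.5254 / 4 = 0.1314 mol
V = nRT/P = 0.1314 × 0.0821 × 319 / 0.962 = 3.577 L
= 3580 mL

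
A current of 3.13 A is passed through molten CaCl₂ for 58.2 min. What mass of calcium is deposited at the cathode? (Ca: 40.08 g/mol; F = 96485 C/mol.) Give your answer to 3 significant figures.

Q = 3.13 A × 3492 s = 10930 C
n(e⁻) = Q/F = 10930/96485 = 0.1133 mol
Ca²⁺ + 2e⁻ → Ca, so n(Ca) = 0.1133 / 2 = 0.05665 mol
m = 0.05665 × 40.08 = 2.27 g

2.27 g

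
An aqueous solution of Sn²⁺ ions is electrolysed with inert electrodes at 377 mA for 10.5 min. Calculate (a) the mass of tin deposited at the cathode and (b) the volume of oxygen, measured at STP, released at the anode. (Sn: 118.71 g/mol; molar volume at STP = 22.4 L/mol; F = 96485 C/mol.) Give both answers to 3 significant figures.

Q = 0.377 × 630 = 237.5 C; n(e⁻) = 237.5 / 96485 = 0.002462 mol
Cathode: Sn²⁺ + 2e⁻ → Sn → n(Sn) = 0.002462/2 = 0.001231 mol → 0.146 g
Anode: 2H₂O → O₂ + 4H⁺ + 4e⁻ → n(O₂) = 0.002462/4 = 6.155×10^-4 mol → 0.0138 L

0.146 g Sn; 0.0138 L O₂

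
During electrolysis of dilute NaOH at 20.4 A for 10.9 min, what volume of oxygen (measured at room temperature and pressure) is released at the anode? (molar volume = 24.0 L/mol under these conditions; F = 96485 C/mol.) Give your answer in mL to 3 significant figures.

Q = 20.4 A × 654 s = 13340 C
n(e⁻) = Q/F = 13340/96485 = 0.1383 mol
2H₂O → O₂ + 4H⁺ + 4e⁻, so n(O₂) = 0.1383 / 4 = 0.03458 mol
V = 0.03458 × 24.0 = 0.8299 L
= 830 mL

830 mL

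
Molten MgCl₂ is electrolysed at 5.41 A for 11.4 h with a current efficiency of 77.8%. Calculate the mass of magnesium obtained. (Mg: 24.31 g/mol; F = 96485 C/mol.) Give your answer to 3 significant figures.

Q = 5.41 × 41040 = 2.220×10^5 C
n(e⁻) = 2.220×10^5 / 96485 = 2.301 mol
Mg²⁺ + 2e⁻ → Mg, so theoretical m(Mg) = 1.151 × 24.31 = 27.98 g
Actual mass = 77.8% × 27.98 = 21.8 g

21.8 g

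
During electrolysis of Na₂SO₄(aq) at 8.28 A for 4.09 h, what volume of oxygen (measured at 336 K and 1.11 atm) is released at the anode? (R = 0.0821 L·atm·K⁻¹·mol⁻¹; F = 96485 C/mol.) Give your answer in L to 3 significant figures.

7.85 L

Q = 8.28 A × 14724 s = 1.219×10^5 C
n(e⁻) = 1.219×10^5 / 96485 = 1.263 mol
2H₂O → O₂ + 4H⁺ + 4e⁻, so n(O₂) = 1.263 / 4 = 0.3158 mol
V = nRT/P = 0.3158 × 0.0821 × 336 / 1.11 = 7.848 L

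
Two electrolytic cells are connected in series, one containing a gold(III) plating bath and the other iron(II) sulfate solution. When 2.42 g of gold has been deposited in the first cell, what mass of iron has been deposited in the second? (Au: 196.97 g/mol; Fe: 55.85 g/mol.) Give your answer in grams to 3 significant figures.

1.03 g

n(Au) = 2.42 / 196.97 = 0.01229 mol
Au³⁺ + 3e⁻ → Au, so n(e⁻) = 3 × 0.01229 = 0.03687 mol
Same current for the same time ⇒ same n(e⁻) = 0.03687 mol in both cells.
Fe²⁺ + 2e⁻ → Fe, so n(Fe) = 0.03687 / 2 = 0.01844 mol
m(Fe) = 0.01844 × 55.85 = 1.03 g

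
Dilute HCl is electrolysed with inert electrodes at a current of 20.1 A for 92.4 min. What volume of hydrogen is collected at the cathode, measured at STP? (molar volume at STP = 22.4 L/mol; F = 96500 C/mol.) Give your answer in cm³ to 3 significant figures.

Charge passed = 20.1 × 5544 = 1.114×10^5 C
n(e⁻) = Q/F = 1.114×10^5/96500 = 1.154 mol
2H⁺ + 2e⁻ → H₂, so n(H₂) = 1.154 / 2 = 0.5770 mol
V = 0.5770 × 22.4 = 12.92 L
= 12900 cm³

12900 cm³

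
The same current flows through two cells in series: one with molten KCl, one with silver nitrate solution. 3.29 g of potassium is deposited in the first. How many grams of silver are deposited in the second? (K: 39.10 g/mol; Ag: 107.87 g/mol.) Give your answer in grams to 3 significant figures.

9.08 g

n(K) = 3.29 / 39.10 = 0.08414 mol
K⁺ + e⁻ → K, so n(e⁻) = 0.08414 mol
Since the cells are in series, n(e⁻) in the Ag cell is also 0.08414 mol.
Ag⁺ + e⁻ → Ag, so n(Ag) = 0.08414 mol
m(Ag) = 0.08414 × 107.87 = 9.08 g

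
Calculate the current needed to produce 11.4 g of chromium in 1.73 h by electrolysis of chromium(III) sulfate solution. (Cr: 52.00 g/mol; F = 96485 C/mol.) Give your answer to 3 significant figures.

n(Cr) = 11.4 / 52.00 = 0.2192 mol
Cr³⁺ + 3e⁻ → Cr, so n(e⁻) = 3 × 0.2192 = 0.6576 mol
Q = 0.6576 × 96485 = 63450 C
I = Q / t = 63450 / 6228 s = 10.2 A

10.2 A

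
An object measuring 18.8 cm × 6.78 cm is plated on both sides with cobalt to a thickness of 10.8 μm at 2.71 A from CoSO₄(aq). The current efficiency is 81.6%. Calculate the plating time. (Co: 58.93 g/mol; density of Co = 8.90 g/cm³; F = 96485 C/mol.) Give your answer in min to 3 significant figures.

Plated area = 2 × 18.8 × 6.78 = 254.9 cm²
Volume = 254.9 × 10.8×10⁻⁴ cm = 0.2753 cm³
m(Co) = 0.2753 × 8.90 = 2.450 g
n(Co) = 2.450 / 58.93 = 0.04157 mol; n(e⁻) = 2 × 0.04157 = 0.08314 mol
Q = 0.08314 × 96485 / 0.816 = 9831 C
t = 9831 / 2.71 = 3628 s = 60.5 min

60.5 min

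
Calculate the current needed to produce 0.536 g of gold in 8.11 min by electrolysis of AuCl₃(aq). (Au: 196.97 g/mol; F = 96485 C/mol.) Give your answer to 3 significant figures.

n(Au) = 0.536 / 196.97 = 0.002721 mol
Au³⁺ + 3e⁻ → Au, so n(e⁻) = 3 × 0.002721 = 0.008163 mol
Q = 0.008163 × 96485 = 787.6 C
I = Q / t = 787.6 / 486.6 s = 1.62 A

1.62 A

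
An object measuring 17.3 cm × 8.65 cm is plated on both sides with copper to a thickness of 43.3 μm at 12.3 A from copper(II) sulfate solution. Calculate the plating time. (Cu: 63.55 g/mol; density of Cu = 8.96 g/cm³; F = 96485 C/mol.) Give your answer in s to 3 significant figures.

Plated area = 2 × 17.3 × 8.65 = 299.3 cm²
Volume = 299.3 × 43.3×10⁻⁴ cm = 1.296 cm³
m(Cu) = 1.296 × 8.96 = 11.61 g
n(Cu) = 11.61 / 63.55 = 0.1827 mol; n(e⁻) = 2 × 0.1827 = 0.3654 mol
Q = 0.3654 × 96485 = 35260 C
t = 35260 / 12.3 = 2867 s

2870 s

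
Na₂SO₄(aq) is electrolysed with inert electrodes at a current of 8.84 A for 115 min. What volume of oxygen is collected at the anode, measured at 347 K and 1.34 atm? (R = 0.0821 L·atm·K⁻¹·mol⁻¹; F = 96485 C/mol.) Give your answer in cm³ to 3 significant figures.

Q = 8.84 A × 6900 s = 61000 C
n(e⁻) = Q/F = 61000/96485 = 0.6322 mol
2H₂O → O₂ + 4H⁺ + 4e⁻, so n(O₂) = 0.6322 / 4 = 0.1581 mol
V = nRT/P = 0.1581 × 0.0821 × 347 / 1.34 = 3.361 L
= 3360 cm³

3360 cm³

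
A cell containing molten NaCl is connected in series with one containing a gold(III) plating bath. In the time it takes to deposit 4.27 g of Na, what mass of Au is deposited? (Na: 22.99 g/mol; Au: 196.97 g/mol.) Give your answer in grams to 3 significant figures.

12.2 g

n(Na) = 4.27 / 22.99 = 0.1857 mol
Na⁺ + e⁻ → Na, so n(e⁻) = 0.1857 mol
Since the cells are in series, n(e⁻) in the Au cell is also 0.1857 mol.
Au³⁺ + 3e⁻ → Au, so n(Au) = 0.1857 / 3 = 0.06190 mol
m(Au) = 0.06190 × 196.97 = 12.2 g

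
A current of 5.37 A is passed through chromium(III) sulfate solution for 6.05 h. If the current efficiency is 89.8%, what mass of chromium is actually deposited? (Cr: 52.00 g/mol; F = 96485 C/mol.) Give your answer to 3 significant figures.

18.9 g

Q = 5.37 × 21780 = 1.170×10^5 C
n(e⁻) = 1.170×10^5 / 96485 = 1.213 mol
Cr³⁺ + 3e⁻ → Cr, so theoretical m(Cr) = 0.4043 × 52.00 = 21.02 g
Actual mass = 89.8% × 21.02 = 18.9 g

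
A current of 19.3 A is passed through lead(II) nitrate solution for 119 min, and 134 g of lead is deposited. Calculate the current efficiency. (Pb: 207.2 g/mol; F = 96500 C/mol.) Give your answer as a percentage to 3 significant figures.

Q = 19.3 × 7140 = 1.378×10^5 C
n(e⁻) = 1.378×10^5 / 96500 = 1.428 mol
Pb²⁺ + 2e⁻ → Pb, so theoretical n(Pb) = 0.7140 mol → 147.9 g
Efficiency = 134 / 147.9 = 0.9060 = 90.6%

90.6%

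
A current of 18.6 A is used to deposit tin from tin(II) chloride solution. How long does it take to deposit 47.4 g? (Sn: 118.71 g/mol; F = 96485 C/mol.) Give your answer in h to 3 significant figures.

1.15 h

n(Sn) = 47.4 / 118.71 = 0.3993 mol
Sn²⁺ + 2e⁻ → Sn, so n(e⁻) = 2 × 0.3993 = 0.7986 mol
Q = 0.7986 × 96485 = 77050 C
t = Q / I = 77050 / 18.6 = 4142 s = 1.15 h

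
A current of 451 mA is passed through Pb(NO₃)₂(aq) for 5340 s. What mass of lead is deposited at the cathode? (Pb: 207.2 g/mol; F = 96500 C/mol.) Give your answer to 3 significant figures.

2.59 g

Charge passed = 0.451 × 5340 = 2408 C
n(e⁻) = 2408 / 96500 = 0.02495 mol
Pb²⁺ + 2e⁻ → Pb, so n(Pb) = 0.02495 / 2 = 0.01248 mol
m = 0.01248 × 207.2 = 2.59 g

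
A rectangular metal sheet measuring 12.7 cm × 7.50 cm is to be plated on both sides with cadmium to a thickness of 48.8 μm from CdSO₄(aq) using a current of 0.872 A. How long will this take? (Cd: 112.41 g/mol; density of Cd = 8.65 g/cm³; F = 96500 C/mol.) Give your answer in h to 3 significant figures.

4.40 h

Plated area = 2 × 12.7 × 7.50 = 190.5 cm²
Volume = 190.5 × 48.8×10⁻⁴ cm = 0.9296 cm³
m(Cd) = 0.9296 × 8.65 = 8.041 g
n(Cd) = 8.041 / 112.41 = 0.07153 mol; n(e⁻) = 2 × 0.07153 = 0.1431 mol
Q = 0.1431 × 96500 = 13810 C
t = 13810 / 0.872 = 15840 s = 4.40 h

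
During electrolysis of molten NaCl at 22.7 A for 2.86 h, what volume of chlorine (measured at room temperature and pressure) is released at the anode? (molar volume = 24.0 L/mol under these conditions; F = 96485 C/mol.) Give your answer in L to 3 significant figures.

29.1 L

Q = 22.7 A × 10296 s = 2.337×10^5 C
n(e⁻) = Q/F = 2.337×10^5/96485 = 2.422 mol
2Cl⁻ → Cl₂ + 2e⁻, so n(Cl₂) = 2.422 / 2 = 1.211 mol
V = 1.211 × 24.0 = 29.06 L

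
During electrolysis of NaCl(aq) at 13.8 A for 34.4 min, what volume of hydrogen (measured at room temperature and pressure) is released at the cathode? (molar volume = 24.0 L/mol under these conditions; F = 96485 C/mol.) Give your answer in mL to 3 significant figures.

3540 mL

Q = 13.8 A × 2064 s = 28480 C
n(e⁻) = 28480 / 96485 = 0.2952 mol
2H⁺ + 2e⁻ → H₂, so n(H₂) = 0.2952 / 2 = 0.1476 mol
V = 0.1476 × 24.0 = 3.542 L
= 3540 mL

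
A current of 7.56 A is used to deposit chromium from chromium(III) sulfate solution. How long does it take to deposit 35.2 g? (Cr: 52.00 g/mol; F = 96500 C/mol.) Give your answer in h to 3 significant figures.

7.20 h

n(Cr) = 35.2 / 52.00 = 0.6769 mol
Cr³⁺ + 3e⁻ → Cr, so n(e⁻) = 3 × 0.6769 = 2.031 mol
Q = 2.031 × 96500 = 1.960×10^5 C
t = Q / I = 1.960×10^5 / 7.56 = 25930 s = 7.20 h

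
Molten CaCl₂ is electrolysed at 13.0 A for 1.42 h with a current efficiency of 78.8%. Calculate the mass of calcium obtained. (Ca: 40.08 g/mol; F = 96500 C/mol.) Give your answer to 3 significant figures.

10.9 g

Q = 13.0 × 5112 = 66460 C
n(e⁻) = 66460 / 96500 = 0.6887 mol
Ca²⁺ + 2e⁻ → Ca, so theoretical m(Ca) = 0.3444 × 40.08 = 13.80 g
Actual mass = 78.8% × 13.80 = 10.9 g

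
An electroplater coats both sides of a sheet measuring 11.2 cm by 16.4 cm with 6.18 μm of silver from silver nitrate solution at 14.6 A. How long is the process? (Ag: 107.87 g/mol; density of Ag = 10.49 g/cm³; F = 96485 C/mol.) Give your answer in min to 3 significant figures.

2.43 min

Plated area = 2 × 11.2 × 16.4 = 367.4 cm²
Volume = 367.4 × 6.18×10⁻⁴ cm = 0.2271 cm³
m(Ag) = 0.2271 × 10.49 = 2.382 g
n(Ag) = 2.382 / 107.87 = 0.02208 mol; n(e⁻) = 0.02208 mol
Q = 0.02208 × 96485 = 2130 C
t = 2130 / 14.6 = 145.9 s = 2.43 min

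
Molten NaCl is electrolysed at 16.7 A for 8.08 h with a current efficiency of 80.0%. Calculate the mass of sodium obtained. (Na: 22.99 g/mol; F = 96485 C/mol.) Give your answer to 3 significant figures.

Q = 16.7 × 29088 = 4.858×10^5 C
n(e⁻) = 4.858×10^5 / 96485 = 5.035 mol
Na⁺ + e⁻ → Na, so theoretical m(Na) = 5.035 × 22.99 = 115.8 g
Actual mass = 80.0% × 115.8 = 92.6 g

92.6 g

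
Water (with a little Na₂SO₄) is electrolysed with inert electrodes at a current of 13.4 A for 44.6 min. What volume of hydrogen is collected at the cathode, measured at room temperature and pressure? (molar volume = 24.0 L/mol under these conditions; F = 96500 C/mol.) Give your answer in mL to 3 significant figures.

Q = It = 13.4 × 2676 = 35860 C
n(e⁻) = 35860 / 96500 = 0.3716 mol
2H⁺ + 2e⁻ → H₂, so n(H₂) = 0.3716 / 2 = 0.1858 mol
V = 0.1858 × 24.0 = 4.459 L
= 4460 mL

4460 mL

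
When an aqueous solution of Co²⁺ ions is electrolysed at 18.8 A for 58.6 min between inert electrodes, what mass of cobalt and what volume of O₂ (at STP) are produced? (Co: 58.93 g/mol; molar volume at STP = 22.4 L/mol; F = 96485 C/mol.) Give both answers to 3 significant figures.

20.2 g Co; 3.84 L O₂

Q = 18.8 × 3516 = 66100 C; n(e⁻) = 66100 / 96485 = 0.6851 mol
Cathode: Co²⁺ + 2e⁻ → Co → n(Co) = 0.6851/2 = 0.3426 mol → 20.2 g
Anode: 2H₂O → O₂ + 4H⁺ + 4e⁻ → n(O₂) = 0.6851/4 = 0.1713 mol → 3.84 L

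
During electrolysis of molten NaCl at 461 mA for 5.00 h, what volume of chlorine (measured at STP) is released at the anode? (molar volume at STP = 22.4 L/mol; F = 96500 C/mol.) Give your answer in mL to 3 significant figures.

Charge passed = 0.461 × 18000 = 8298 C
n(e⁻) = Q/F = 8298/96500 = 0.08599 mol
2Cl⁻ → Cl₂ + 2e⁻, so n(Cl₂) = 0.08599 / 2 = 0.04300 mol
V = 0.04300 × 22.4 = 0.9632 L
= 963 mL

963 mL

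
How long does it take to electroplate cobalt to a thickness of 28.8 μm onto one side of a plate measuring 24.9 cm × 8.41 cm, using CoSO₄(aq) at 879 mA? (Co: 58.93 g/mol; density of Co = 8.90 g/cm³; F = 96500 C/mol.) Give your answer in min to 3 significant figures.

Plated area = 24.9 × 8.41 = 209.4 cm²
Volume = 209.4 × 28.8×10⁻⁴ cm = 0.6031 cm³
m(Co) = 0.6031 × 8.90 = 5.368 g
n(Co) = 5.368 / 58.93 = 0.09109 mol; n(e⁻) = 2 × 0.09109 = 0.1822 mol
Q = 0.1822 × 96500 = 17580 C
t = 17580 / 0.879 = 20000 s = 333 min

333 min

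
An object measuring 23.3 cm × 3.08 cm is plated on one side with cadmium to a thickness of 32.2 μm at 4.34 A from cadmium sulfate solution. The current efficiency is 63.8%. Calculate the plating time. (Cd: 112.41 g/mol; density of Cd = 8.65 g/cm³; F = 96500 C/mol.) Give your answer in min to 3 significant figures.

20.7 min

Plated area = 23.3 × 3.08 = 71.76 cm²
Volume = 71.76 × 32.2×10⁻⁴ cm = 0.2311 cm³
m(Cd) = 0.2311 × 8.65 = 1.999 g
n(Cd) = 1.999 / 112.41 = 0.01778 mol; n(e⁻) = 2 × 0.01778 = 0.03556 mol
Q = 0.03556 × 96500 / 0.638 = 5379 C
t = 5379 / 4.34 = 1239 s = 20.7 min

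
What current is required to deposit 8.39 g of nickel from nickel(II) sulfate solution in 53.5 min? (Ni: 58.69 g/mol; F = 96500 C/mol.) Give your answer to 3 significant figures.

8.60 A

n(Ni) = 8.39 / 58.69 = 0.1430 mol
Ni²⁺ + 2e⁻ → Ni, so n(e⁻) = 2 × 0.1430 = 0.2860 mol
Q = 0.2860 × 96500 = 27600 C
I = Q / t = 27600 / 3210 s = 8.60 A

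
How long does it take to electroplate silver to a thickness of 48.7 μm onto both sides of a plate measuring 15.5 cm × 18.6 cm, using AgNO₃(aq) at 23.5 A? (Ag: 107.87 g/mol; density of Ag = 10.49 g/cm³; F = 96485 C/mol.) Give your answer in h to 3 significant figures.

0.311 h

Plated area = 2 × 15.5 × 18.6 = 576.6 cm²
Volume = 576.6 × 48.7×10⁻⁴ cm = 2.808 cm³
m(Ag) = 2.808 × 10.49 = 29.46 g
n(Ag) = 29.46 / 107.87 = 0.2731 mol; n(e⁻) = 0.2731 mol
Q = 0.2731 × 96485 = 26350 C
t = 26350 / 23.5 = 1121 s = 0.311 h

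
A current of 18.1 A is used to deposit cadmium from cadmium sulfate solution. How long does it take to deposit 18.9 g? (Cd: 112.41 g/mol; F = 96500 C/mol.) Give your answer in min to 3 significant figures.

29.9 min

n(Cd) = 18.9 / 112.41 = 0.1681 mol
Cd²⁺ + 2e⁻ → Cd, so n(e⁻) = 2 × 0.1681 = 0.3362 mol
Q = 0.3362 × 96500 = 32440 C
t = Q / I = 32440 / 18.1 = 1792 s = 29.9 min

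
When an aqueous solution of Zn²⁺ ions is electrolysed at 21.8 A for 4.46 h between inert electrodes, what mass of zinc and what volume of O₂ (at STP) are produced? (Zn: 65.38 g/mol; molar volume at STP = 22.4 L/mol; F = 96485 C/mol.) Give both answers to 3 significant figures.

Q = 21.8 × 16056 = 3.500×10^5 C; n(e⁻) = 3.500×10^5 / 96485 = 3.628 mol
Cathode: Zn²⁺ + 2e⁻ → Zn → n(Zn) = 3.628/2 = 1.814 mol → 119 g
Anode: 2H₂O → O₂ + 4H⁺ + 4e⁻ → n(O₂) = 3.628/4 = 0.9070 mol → 20.3 L

119 g Zn; 20.3 L O₂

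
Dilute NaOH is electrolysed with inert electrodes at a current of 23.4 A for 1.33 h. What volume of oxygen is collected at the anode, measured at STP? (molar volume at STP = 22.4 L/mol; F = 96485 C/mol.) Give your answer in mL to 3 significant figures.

Q = It = 23.4 × 4788 = 1.120×10^5 C
Moles of electrons = 1.120×10^5 / 96485 = 1.161 mol
2H₂O → O₂ + 4H⁺ + 4e⁻, so n(O₂) = 1.161 / 4 = 0.2903 mol
V = 0.2903 × 22.4 = 6.503 L
= 6500 mL

6500 mL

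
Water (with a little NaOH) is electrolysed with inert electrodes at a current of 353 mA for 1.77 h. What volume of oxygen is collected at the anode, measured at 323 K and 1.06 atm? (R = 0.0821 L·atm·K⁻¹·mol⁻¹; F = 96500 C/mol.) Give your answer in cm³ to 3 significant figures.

146 cm³

Q = It = 0.353 × 6372 = 2249 C
n(e⁻) = 2249 / 96500 = 0.02331 mol
2H₂O → O₂ + 4H⁺ + 4e⁻, so n(O₂) = 0.02331 / 4 = 0.005828 mol
V = nRT/P = 0.005828 × 0.0821 × 323 / 1.06 = 0.1458 L
= 146 cm³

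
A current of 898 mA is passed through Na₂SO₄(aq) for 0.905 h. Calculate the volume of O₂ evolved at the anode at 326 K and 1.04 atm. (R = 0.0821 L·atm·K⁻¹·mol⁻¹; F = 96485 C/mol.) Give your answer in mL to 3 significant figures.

195 mL

Q = 0.898 A × 3258 s = 2926 C
n(e⁻) = Q/F = 2926/96485 = 0.03033 mol
2H₂O → O₂ + 4H⁺ + 4e⁻, so n(O₂) = 0.03033 / 4 = 0.007583 mol
V = nRT/P = 0.007583 × 0.0821 × 326 / 1.04 = 0.1951 L
= 195 mL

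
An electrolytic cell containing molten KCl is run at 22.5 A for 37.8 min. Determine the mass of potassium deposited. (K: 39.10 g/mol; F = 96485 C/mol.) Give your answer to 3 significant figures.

20.7 g

Q = 22.5 A × 2268 s = 51030 C
n(e⁻) = Q/F = 51030/96485 = 0.5289 mol
K⁺ + e⁻ → K, so n(K) = 0.5289 mol
m = 0.5289 × 39.10 = 20.7 g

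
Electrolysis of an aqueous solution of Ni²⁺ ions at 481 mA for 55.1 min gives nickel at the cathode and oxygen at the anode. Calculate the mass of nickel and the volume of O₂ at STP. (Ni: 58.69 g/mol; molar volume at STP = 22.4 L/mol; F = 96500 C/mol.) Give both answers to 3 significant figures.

0.484 g Ni; 0.0923 L O₂

Q = 0.481 × 3306 = 1590 C; n(e⁻) = 1590 / 96500 = 0.01648 mol
Cathode: Ni²⁺ + 2e⁻ → Ni → n(Ni) = 0.01648/2 = 0.008240 mol → 0.484 g
Anode: 2H₂O → O₂ + 4H⁺ + 4e⁻ → n(O₂) = 0.01648/4 = 0.004120 mol → 0.0923 L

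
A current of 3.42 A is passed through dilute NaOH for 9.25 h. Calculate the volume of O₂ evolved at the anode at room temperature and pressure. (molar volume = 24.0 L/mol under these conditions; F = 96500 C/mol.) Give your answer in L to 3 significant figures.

7.08 L

Q = 3.42 A × 33300 s = 1.139×10^5 C
n(e⁻) = 1.139×10^5 / 96500 = 1.180 mol
2H₂O → O₂ + 4H⁺ + 4e⁻, so n(O₂) = 1.180 / 4 = 0.2950 mol
V = 0.2950 × 24.0 = 7.080 L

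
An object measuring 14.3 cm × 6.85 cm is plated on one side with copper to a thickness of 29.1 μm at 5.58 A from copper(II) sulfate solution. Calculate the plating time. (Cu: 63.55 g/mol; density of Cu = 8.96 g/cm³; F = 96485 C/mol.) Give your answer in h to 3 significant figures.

Plated area = 14.3 × 6.85 = 97.96 cm²
Volume = 97.96 × 29.1×10⁻⁴ cm = 0.2851 cm³
m(Cu) = 0.2851 × 8.96 = 2.554 g
n(Cu) = 2.554 / 63.55 = 0.04019 mol; n(e⁻) = 2 × 0.04019 = 0.08038 mol
Q = 0.08038 × 96485 = 7755 C
t = 7755 / 5.58 = 1390 s = 0.386 h

0.386 h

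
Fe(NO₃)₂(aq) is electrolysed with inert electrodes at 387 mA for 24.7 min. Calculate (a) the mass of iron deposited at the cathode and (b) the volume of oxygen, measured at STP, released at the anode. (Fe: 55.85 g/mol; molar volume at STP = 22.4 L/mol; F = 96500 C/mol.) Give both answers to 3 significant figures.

Q = 0.387 × 1482 = 573.5 C; n(e⁻) = 573.5 / 96500 = 0.005943 mol
Cathode: Fe²⁺ + 2e⁻ → Fe → n(Fe) = 0.005943/2 = 0.002972 mol → 0.166 g
Anode: 2H₂O → O₂ + 4H⁺ + 4e⁻ → n(O₂) = 0.005943/4 = 0.001486 mol → 0.0333 L

0.166 g Fe; 0.0333 L O₂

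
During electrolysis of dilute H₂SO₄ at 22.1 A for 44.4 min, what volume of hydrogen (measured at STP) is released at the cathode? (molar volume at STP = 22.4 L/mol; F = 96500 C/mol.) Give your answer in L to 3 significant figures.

6.83 L

Q = 22.1 A × 2664 s = 58870 C
n(e⁻) = 58870 / 96500 = 0.6101 mol
2H⁺ + 2e⁻ → H₂, so n(H₂) = 0.6101 / 2 = 0.3051 mol
V = 0.3051 × 22.4 = 6.834 L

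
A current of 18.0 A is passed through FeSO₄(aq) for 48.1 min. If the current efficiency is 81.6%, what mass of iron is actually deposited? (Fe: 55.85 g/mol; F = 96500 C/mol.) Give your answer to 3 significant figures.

12.3 g

Q = 18.0 × 2886 = 51950 C
n(e⁻) = 51950 / 96500 = 0.5383 mol
Fe²⁺ + 2e⁻ → Fe, so theoretical m(Fe) = 0.2692 × 55.85 = 15.03 g
Actual mass = 81.6% × 15.03 = 12.3 g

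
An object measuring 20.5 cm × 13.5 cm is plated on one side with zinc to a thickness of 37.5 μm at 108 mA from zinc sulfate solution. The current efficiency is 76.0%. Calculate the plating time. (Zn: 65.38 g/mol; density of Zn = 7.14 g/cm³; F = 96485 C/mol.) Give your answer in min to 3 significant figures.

Plated area = 20.5 × 13.5 = 276.8 cm²
Volume = 276.8 × 37.5×10⁻⁴ cm = 1.038 cm³
m(Zn) = 1.038 × 7.14 = 7.411 g
n(Zn) = 7.411 / 65.38 = 0.1134 mol; n(e⁻) = 2 × 0.1134 = 0.2268 mol
Q = 0.2268 × 96485 / 0.760 = 28790 C
t = 28790 / 0.108 = 2.666×10^5 s = 4440 min

4440 min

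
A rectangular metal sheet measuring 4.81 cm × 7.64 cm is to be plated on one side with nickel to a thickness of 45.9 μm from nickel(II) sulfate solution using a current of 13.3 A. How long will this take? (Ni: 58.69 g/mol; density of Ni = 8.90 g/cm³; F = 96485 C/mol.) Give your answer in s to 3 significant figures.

371 s

Plated area = 4.81 × 7.64 = 36.75 cm²
Volume = 36.75 × 45.9×10⁻⁴ cm = 0.1687 cm³
m(Ni) = 0.1687 × 8.90 = 1.501 g
n(Ni) = 1.501 / 58.69 = 0.02558 mol; n(e⁻) = 2 × 0.02558 = 0.05116 mol
Q = 0.05116 × 96485 = 4936 C
t = 4936 / 13.3 = 371.1 s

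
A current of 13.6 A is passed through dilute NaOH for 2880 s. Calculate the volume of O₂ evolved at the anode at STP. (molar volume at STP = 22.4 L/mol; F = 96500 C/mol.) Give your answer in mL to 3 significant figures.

2270 mL

Charge passed = 13.6 × 2880 = 39170 C
n(e⁻) = 39170 / 96500 = 0.4059 mol
2H₂O → O₂ + 4H⁺ + 4e⁻, so n(O₂) = 0.4059 / 4 = 0.1015 mol
V = 0.1015 × 22.4 = 2.274 L
= 2270 mL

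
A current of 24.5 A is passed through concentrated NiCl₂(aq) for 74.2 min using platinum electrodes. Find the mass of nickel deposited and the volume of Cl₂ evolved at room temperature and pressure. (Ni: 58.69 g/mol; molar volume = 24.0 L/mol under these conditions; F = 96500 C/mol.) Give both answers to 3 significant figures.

Q = 24.5 × 4452 = 1.091×10^5 C; n(e⁻) = 1.091×10^5 / 96500 = 1.131 mol
Cathode: Ni²⁺ + 2e⁻ → Ni → n(Ni) = 1.131/2 = 0.5655 mol → 33.2 g
Anode: 2Cl⁻ → Cl₂ + 2e⁻ → n(Cl₂) = 1.131/2 = 0.5655 mol → 13.6 L

33.2 g Ni; 13.6 L Cl₂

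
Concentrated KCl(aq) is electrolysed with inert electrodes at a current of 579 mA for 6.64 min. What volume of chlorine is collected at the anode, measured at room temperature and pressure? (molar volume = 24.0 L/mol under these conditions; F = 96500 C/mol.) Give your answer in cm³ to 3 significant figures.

Q = 0.579 A × 398.4 s = 230.7 C
Moles of electrons = 230.7 / 96500 = 0.002391 mol
2Cl⁻ → Cl₂ + 2e⁻, so n(Cl₂) = 0.002391 / 2 = 0.001196 mol
V = 0.001196 × 24.0 = 0.02870 L
= 28.7 cm³

28.7 cm³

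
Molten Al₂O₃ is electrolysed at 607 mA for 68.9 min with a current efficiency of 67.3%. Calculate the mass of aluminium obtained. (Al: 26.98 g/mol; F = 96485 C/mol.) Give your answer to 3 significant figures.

Q = 0.607 × 4134 = 2509 C
n(e⁻) = 2509 / 96485 = 0.02600 mol
Al³⁺ + 3e⁻ → Al, so theoretical m(Al) = 0.008667 × 26.98 = 0.2338 g
Actual mass = 67.3% × 0.2338 = 0.157 g

0.157 g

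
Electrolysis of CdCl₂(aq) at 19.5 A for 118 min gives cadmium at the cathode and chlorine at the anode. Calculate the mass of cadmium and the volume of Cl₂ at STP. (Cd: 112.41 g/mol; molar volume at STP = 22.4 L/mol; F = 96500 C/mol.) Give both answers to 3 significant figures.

Q = 19.5 × 7080 = 1.381×10^5 C; n(e⁻) = 1.381×10^5 / 96500 = 1.431 mol
Cathode: Cd²⁺ + 2e⁻ → Cd → n(Cd) = 1.431/2 = 0.7155 mol → 80.4 g
Anode: 2Cl⁻ → Cl₂ + 2e⁻ → n(Cl₂) = 1.431/2 = 0.7155 mol → 16.0 L

80.4 g Cd; 16.0 L Cl₂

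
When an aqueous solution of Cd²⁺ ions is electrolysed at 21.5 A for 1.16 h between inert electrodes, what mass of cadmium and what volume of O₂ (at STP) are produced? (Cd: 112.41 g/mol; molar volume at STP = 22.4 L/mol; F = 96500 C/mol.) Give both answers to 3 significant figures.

52.3 g Cd; 5.21 L O₂

Q = 21.5 × 4176 = 89780 C; n(e⁻) = 89780 / 96500 = 0.9304 mol
Cathode: Cd²⁺ + 2e⁻ → Cd → n(Cd) = 0.9304/2 = 0.4652 mol → 52.3 g
Anode: 2H₂O → O₂ + 4H⁺ + 4e⁻ → n(O₂) = 0.9304/4 = 0.2326 mol → 5.21 L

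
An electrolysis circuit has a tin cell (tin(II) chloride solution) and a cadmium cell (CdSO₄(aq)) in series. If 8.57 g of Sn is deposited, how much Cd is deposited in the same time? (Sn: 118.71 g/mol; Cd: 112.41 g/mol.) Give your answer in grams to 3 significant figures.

8.12 g

n(Sn) = 8.57 / 118.71 = 0.07219 mol
Sn²⁺ + 2e⁻ → Sn, so n(e⁻) = 2 × 0.07219 = 0.1444 mol
Same current for the same time ⇒ same n(e⁻) = 0.1444 mol in both cells.
Cd²⁺ + 2e⁻ → Cd, so n(Cd) = 0.1444 / 2 = 0.07220 mol
m(Cd) = 0.07220 × 112.41 = 8.12 g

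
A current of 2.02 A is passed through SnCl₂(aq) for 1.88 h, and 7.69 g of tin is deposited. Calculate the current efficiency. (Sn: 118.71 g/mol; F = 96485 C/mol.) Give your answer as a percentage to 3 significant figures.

Q = 2.02 × 6768 = 13670 C
n(e⁻) = 13670 / 96485 = 0.1417 mol
Sn²⁺ + 2e⁻ → Sn, so theoretical n(Sn) = 0.07085 mol → 8.411 g
Efficiency = 7.69 / 8.411 = 0.9143 = 91.4%

91.4%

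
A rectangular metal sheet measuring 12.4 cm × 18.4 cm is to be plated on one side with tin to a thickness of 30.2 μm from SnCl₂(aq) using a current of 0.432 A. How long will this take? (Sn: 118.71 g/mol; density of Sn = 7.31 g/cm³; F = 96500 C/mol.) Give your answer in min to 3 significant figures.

316 min

Plated area = 12.4 × 18.4 = 228.2 cm²
Volume = 228.2 × 30.2×10⁻⁴ cm = 0.6892 cm³
m(Sn) = 0.6892 × 7.31 = 5.038 g
n(Sn) = 5.038 / 118.71 = 0.04244 mol; n(e⁻) = 2 × 0.04244 = 0.08488 mol
Q = 0.08488 × 96500 = 8191 C
t = 8191 / 0.432 = 18960 s = 316 min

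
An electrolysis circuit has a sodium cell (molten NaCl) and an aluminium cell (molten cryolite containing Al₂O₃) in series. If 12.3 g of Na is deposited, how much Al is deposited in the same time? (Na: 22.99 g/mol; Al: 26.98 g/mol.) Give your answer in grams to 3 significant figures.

n(Na) = 12.3 / 22.99 = 0.5350 mol
Na⁺ + e⁻ → Na, so n(e⁻) = 0.5350 mol
Since the cells are in series, n(e⁻) in the Al cell is also 0.5350 mol.
Al³⁺ + 3e⁻ → Al, so n(Al) = 0.5350 / 3 = 0.1783 mol
m(Al) = 0.1783 × 26.98 = 4.81 g

4.81 g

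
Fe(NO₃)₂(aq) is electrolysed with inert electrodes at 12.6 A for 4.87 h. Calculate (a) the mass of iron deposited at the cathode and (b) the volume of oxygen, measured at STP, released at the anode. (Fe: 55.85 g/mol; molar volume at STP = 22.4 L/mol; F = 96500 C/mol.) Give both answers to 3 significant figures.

Q = 12.6 × 17532 = 2.209×10^5 C; n(e⁻) = 2.209×10^5 / 96500 = 2.289 mol
Cathode: Fe²⁺ + 2e⁻ → Fe → n(Fe) = 2.289/2 = 1.145 mol → 63.9 g
Anode: 2H₂O → O₂ + 4H⁺ + 4e⁻ → n(O₂) = 2.289/4 = 0.5723 mol → 12.8 L

63.9 g Fe; 12.8 L O₂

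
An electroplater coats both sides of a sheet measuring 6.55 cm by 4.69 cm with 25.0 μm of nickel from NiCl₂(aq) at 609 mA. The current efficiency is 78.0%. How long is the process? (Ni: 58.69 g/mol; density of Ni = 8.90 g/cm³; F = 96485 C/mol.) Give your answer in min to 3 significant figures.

158 min

Plated area = 2 × 6.55 × 4.69 = 61.44 cm²
Volume = 61.44 × 25.0×10⁻⁴ cm = 0.1536 cm³
m(Ni) = 0.1536 × 8.90 = 1.367 g
n(Ni) = 1.367 / 58.69 = 0.02329 mol; n(e⁻) = 2 × 0.02329 = 0.04658 mol
Q = 0.04658 × 96485 / 0.780 = 5762 C
t = 5762 / 0.609 = 9461 s = 158 min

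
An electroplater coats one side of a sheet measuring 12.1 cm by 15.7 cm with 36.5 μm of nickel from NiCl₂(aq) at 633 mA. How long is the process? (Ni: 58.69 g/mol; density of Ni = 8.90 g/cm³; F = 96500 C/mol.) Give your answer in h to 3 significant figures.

Plated area = 12.1 × 15.7 = 190.0 cm²
Volume = 190.0 × 36.5×10⁻⁴ cm = 0.6935 cm³
m(Ni) = 0.6935 × 8.90 = 6.172 g
n(Ni) = 6.172 / 58.69 = 0.1052 mol; n(e⁻) = 2 × 0.1052 = 0.2104 mol
Q = 0.2104 × 96500 = 20300 C
t = 20300 / 0.633 = 32070 s = 8.91 h

8.91 h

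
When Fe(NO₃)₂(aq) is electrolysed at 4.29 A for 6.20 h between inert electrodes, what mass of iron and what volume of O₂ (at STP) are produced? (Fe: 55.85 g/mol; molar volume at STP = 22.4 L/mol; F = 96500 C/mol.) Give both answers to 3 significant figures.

Q = 4.29 × 22320 = 95750 C; n(e⁻) = 95750 / 96500 = 0.9922 mol
Cathode: Fe²⁺ + 2e⁻ → Fe → n(Fe) = 0.9922/2 = 0.4961 mol → 27.7 g
Anode: 2H₂O → O₂ + 4H⁺ + 4e⁻ → n(O₂) = 0.9922/4 = 0.2481 mol → 5.56 L

27.7 g Fe; 5.56 L O₂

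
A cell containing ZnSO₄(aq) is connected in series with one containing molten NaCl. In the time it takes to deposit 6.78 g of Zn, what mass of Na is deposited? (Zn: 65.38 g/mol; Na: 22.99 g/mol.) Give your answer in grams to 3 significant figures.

4.77 g

n(Zn) = 6.78 / 65.38 = 0.1037 mol
Zn²⁺ + 2e⁻ → Zn, so n(e⁻) = 2 × 0.1037 = 0.2074 mol
Since the cells are in series, n(e⁻) in the Na cell is also 0.2074 mol.
Na⁺ + e⁻ → Na, so n(Na) = 0.2074 mol
m(Na) = 0.2074 × 22.99 = 4.77 g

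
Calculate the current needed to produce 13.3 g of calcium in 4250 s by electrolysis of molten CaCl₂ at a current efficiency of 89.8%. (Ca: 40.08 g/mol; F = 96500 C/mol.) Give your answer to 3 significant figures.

n(Ca) = 13.3 / 40.08 = 0.3318 mol
Ca²⁺ + 2e⁻ → Ca, so n(e⁻) = 2 × 0.3318 = 0.6636 mol
Q = 0.6636 × 96500 / 0.898 = 71310 C
I = Q / t = 71310 / 4250 s = 16.8 A

16.8 A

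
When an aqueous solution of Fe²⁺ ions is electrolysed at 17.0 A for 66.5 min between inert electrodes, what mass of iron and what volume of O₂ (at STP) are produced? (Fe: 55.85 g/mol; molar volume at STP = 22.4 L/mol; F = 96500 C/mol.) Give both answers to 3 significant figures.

Q = 17.0 × 3990 = 67830 C; n(e⁻) = 67830 / 96500 = 0.7029 mol
Cathode: Fe²⁺ + 2e⁻ → Fe → n(Fe) = 0.7029/2 = 0.3515 mol → 19.6 g
Anode: 2H₂O → O₂ + 4H⁺ + 4e⁻ → n(O₂) = 0.7029/4 = 0.1757 mol → 3.94 L

19.6 g Fe; 3.94 L O₂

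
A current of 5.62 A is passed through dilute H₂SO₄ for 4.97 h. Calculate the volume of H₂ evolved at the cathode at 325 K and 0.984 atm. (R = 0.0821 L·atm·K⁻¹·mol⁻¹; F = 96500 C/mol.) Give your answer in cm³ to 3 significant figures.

Q = It = 5.62 × 17892 = 1.006×10^5 C
n(e⁻) = 1.006×10^5 / 96500 = 1.042 mol
2H⁺ + 2e⁻ → H₂, so n(H₂) = 1.042 / 2 = 0.5210 mol
V = nRT/P = 0.5210 × 0.0821 × 325 / 0.984 = 14.13 L
= 14100 cm³

14100 cm³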